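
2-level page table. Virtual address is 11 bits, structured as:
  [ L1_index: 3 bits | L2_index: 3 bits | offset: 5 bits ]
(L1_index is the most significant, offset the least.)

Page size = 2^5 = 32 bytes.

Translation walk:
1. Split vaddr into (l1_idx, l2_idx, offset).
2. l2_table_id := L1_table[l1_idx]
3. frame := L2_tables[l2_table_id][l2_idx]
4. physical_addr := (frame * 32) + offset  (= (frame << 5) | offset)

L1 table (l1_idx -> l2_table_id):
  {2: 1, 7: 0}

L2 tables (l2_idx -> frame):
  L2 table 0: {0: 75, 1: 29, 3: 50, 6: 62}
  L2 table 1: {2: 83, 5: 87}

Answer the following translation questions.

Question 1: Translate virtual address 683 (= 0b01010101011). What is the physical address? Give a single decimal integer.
Answer: 2795

Derivation:
vaddr = 683 = 0b01010101011
Split: l1_idx=2, l2_idx=5, offset=11
L1[2] = 1
L2[1][5] = 87
paddr = 87 * 32 + 11 = 2795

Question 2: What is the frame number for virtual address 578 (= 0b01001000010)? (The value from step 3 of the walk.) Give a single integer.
Answer: 83

Derivation:
vaddr = 578: l1_idx=2, l2_idx=2
L1[2] = 1; L2[1][2] = 83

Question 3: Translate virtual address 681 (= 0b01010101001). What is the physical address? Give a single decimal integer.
Answer: 2793

Derivation:
vaddr = 681 = 0b01010101001
Split: l1_idx=2, l2_idx=5, offset=9
L1[2] = 1
L2[1][5] = 87
paddr = 87 * 32 + 9 = 2793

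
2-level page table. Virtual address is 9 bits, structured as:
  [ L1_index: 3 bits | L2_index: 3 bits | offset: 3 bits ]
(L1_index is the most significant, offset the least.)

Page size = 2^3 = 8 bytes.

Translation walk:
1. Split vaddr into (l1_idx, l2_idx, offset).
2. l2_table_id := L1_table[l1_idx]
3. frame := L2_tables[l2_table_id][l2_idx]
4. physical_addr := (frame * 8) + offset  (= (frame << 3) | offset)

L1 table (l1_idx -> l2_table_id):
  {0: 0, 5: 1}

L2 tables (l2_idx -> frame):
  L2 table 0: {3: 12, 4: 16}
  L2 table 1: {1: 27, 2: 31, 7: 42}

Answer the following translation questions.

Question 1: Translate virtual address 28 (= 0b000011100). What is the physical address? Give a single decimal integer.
vaddr = 28 = 0b000011100
Split: l1_idx=0, l2_idx=3, offset=4
L1[0] = 0
L2[0][3] = 12
paddr = 12 * 8 + 4 = 100

Answer: 100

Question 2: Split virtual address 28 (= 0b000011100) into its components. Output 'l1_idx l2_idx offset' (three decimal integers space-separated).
vaddr = 28 = 0b000011100
  top 3 bits -> l1_idx = 0
  next 3 bits -> l2_idx = 3
  bottom 3 bits -> offset = 4

Answer: 0 3 4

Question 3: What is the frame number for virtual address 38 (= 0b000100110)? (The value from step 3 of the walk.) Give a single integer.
Answer: 16

Derivation:
vaddr = 38: l1_idx=0, l2_idx=4
L1[0] = 0; L2[0][4] = 16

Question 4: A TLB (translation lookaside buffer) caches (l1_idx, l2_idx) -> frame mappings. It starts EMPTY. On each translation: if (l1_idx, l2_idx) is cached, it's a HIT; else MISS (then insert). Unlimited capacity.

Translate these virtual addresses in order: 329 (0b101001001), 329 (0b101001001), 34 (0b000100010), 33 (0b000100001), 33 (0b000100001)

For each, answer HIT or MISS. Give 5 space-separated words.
vaddr=329: (5,1) not in TLB -> MISS, insert
vaddr=329: (5,1) in TLB -> HIT
vaddr=34: (0,4) not in TLB -> MISS, insert
vaddr=33: (0,4) in TLB -> HIT
vaddr=33: (0,4) in TLB -> HIT

Answer: MISS HIT MISS HIT HIT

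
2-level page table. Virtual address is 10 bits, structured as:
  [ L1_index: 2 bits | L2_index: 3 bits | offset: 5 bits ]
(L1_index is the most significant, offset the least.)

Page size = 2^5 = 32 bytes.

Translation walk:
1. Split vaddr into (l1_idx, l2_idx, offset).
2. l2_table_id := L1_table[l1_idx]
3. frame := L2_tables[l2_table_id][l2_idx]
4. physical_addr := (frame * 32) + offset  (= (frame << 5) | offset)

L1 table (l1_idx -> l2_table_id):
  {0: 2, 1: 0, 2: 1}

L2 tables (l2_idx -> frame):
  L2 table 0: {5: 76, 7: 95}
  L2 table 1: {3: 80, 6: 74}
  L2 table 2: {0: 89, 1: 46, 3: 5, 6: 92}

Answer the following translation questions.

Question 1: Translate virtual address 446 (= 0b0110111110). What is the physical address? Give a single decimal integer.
vaddr = 446 = 0b0110111110
Split: l1_idx=1, l2_idx=5, offset=30
L1[1] = 0
L2[0][5] = 76
paddr = 76 * 32 + 30 = 2462

Answer: 2462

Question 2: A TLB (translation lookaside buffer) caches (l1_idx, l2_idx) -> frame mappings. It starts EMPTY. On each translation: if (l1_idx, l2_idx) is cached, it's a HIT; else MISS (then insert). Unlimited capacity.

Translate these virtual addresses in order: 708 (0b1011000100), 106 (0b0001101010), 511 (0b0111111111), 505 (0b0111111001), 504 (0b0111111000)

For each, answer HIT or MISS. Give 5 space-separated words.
Answer: MISS MISS MISS HIT HIT

Derivation:
vaddr=708: (2,6) not in TLB -> MISS, insert
vaddr=106: (0,3) not in TLB -> MISS, insert
vaddr=511: (1,7) not in TLB -> MISS, insert
vaddr=505: (1,7) in TLB -> HIT
vaddr=504: (1,7) in TLB -> HIT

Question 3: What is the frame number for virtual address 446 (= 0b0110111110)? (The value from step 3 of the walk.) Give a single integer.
Answer: 76

Derivation:
vaddr = 446: l1_idx=1, l2_idx=5
L1[1] = 0; L2[0][5] = 76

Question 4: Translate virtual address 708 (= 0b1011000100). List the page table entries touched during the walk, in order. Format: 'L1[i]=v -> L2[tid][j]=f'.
Answer: L1[2]=1 -> L2[1][6]=74

Derivation:
vaddr = 708 = 0b1011000100
Split: l1_idx=2, l2_idx=6, offset=4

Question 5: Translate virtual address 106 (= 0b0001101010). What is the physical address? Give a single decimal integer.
vaddr = 106 = 0b0001101010
Split: l1_idx=0, l2_idx=3, offset=10
L1[0] = 2
L2[2][3] = 5
paddr = 5 * 32 + 10 = 170

Answer: 170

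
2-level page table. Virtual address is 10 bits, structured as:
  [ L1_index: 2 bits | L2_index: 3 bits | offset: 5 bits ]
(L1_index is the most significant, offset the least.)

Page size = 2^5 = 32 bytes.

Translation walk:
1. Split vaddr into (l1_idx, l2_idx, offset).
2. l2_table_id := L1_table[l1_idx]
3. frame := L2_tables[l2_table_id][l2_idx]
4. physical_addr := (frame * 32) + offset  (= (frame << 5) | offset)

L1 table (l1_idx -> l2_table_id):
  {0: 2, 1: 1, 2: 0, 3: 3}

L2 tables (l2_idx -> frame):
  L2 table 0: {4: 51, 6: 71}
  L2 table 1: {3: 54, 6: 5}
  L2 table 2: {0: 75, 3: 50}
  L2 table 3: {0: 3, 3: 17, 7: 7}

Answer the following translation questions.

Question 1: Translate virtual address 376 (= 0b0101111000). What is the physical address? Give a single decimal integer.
vaddr = 376 = 0b0101111000
Split: l1_idx=1, l2_idx=3, offset=24
L1[1] = 1
L2[1][3] = 54
paddr = 54 * 32 + 24 = 1752

Answer: 1752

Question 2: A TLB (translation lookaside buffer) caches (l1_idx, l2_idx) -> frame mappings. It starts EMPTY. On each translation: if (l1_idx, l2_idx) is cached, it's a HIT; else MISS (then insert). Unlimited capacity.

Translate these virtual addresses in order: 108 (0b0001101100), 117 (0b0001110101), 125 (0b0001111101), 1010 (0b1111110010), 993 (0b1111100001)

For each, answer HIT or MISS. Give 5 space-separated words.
vaddr=108: (0,3) not in TLB -> MISS, insert
vaddr=117: (0,3) in TLB -> HIT
vaddr=125: (0,3) in TLB -> HIT
vaddr=1010: (3,7) not in TLB -> MISS, insert
vaddr=993: (3,7) in TLB -> HIT

Answer: MISS HIT HIT MISS HIT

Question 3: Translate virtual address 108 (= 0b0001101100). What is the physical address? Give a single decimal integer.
vaddr = 108 = 0b0001101100
Split: l1_idx=0, l2_idx=3, offset=12
L1[0] = 2
L2[2][3] = 50
paddr = 50 * 32 + 12 = 1612

Answer: 1612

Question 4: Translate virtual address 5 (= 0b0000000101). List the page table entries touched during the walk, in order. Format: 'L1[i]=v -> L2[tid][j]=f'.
Answer: L1[0]=2 -> L2[2][0]=75

Derivation:
vaddr = 5 = 0b0000000101
Split: l1_idx=0, l2_idx=0, offset=5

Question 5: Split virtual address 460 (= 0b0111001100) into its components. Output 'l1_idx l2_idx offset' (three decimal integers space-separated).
Answer: 1 6 12

Derivation:
vaddr = 460 = 0b0111001100
  top 2 bits -> l1_idx = 1
  next 3 bits -> l2_idx = 6
  bottom 5 bits -> offset = 12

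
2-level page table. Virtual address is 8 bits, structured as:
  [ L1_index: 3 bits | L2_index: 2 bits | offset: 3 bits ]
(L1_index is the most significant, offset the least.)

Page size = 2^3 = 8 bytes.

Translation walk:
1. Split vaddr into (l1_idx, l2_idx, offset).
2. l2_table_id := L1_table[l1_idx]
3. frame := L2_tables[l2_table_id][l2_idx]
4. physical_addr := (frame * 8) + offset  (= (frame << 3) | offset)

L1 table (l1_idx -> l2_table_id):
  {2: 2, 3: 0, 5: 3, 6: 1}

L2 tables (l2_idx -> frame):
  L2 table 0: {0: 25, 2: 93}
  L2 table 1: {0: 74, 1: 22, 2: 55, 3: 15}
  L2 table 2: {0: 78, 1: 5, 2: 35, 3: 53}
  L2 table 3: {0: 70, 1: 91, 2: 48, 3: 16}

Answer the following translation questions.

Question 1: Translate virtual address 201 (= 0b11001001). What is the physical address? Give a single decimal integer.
Answer: 177

Derivation:
vaddr = 201 = 0b11001001
Split: l1_idx=6, l2_idx=1, offset=1
L1[6] = 1
L2[1][1] = 22
paddr = 22 * 8 + 1 = 177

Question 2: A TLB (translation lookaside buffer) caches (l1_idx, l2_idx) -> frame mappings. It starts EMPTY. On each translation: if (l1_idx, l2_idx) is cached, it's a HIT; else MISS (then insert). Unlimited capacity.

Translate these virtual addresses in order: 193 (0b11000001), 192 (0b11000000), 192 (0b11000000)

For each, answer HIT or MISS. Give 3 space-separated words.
Answer: MISS HIT HIT

Derivation:
vaddr=193: (6,0) not in TLB -> MISS, insert
vaddr=192: (6,0) in TLB -> HIT
vaddr=192: (6,0) in TLB -> HIT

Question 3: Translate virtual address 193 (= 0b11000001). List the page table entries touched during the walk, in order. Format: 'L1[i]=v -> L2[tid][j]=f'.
vaddr = 193 = 0b11000001
Split: l1_idx=6, l2_idx=0, offset=1

Answer: L1[6]=1 -> L2[1][0]=74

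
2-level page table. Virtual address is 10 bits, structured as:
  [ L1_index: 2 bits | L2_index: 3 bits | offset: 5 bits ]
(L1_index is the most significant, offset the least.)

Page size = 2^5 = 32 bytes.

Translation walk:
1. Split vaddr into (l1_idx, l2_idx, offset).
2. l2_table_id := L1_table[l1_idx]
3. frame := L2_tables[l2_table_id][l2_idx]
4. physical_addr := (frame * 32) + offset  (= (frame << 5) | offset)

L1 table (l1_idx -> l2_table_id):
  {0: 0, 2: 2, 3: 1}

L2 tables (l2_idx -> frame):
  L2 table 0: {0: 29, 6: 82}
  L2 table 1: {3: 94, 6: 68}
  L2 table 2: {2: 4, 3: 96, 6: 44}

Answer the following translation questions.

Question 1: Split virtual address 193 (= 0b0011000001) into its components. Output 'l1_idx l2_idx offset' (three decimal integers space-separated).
vaddr = 193 = 0b0011000001
  top 2 bits -> l1_idx = 0
  next 3 bits -> l2_idx = 6
  bottom 5 bits -> offset = 1

Answer: 0 6 1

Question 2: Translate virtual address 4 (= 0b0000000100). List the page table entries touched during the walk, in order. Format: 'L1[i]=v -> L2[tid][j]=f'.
Answer: L1[0]=0 -> L2[0][0]=29

Derivation:
vaddr = 4 = 0b0000000100
Split: l1_idx=0, l2_idx=0, offset=4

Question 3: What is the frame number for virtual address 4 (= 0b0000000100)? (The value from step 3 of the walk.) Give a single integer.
Answer: 29

Derivation:
vaddr = 4: l1_idx=0, l2_idx=0
L1[0] = 0; L2[0][0] = 29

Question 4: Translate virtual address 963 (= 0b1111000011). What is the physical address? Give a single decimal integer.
Answer: 2179

Derivation:
vaddr = 963 = 0b1111000011
Split: l1_idx=3, l2_idx=6, offset=3
L1[3] = 1
L2[1][6] = 68
paddr = 68 * 32 + 3 = 2179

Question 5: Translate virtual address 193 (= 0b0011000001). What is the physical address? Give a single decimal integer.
vaddr = 193 = 0b0011000001
Split: l1_idx=0, l2_idx=6, offset=1
L1[0] = 0
L2[0][6] = 82
paddr = 82 * 32 + 1 = 2625

Answer: 2625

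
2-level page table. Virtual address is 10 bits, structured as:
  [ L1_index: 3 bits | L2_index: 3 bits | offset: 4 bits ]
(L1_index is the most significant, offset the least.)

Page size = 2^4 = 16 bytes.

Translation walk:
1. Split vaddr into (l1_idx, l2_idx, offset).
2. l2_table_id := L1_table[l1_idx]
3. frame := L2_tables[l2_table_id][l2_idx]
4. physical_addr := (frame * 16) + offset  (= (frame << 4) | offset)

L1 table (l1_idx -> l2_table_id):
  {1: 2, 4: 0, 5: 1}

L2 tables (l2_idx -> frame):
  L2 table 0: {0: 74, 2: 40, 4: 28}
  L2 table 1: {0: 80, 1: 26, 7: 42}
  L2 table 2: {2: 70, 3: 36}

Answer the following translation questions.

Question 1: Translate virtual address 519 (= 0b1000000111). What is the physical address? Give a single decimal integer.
vaddr = 519 = 0b1000000111
Split: l1_idx=4, l2_idx=0, offset=7
L1[4] = 0
L2[0][0] = 74
paddr = 74 * 16 + 7 = 1191

Answer: 1191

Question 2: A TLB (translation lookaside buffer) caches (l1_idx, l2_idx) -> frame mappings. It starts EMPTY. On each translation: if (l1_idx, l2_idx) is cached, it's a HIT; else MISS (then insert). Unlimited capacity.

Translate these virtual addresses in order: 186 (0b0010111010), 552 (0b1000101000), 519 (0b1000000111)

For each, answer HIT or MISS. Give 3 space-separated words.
Answer: MISS MISS MISS

Derivation:
vaddr=186: (1,3) not in TLB -> MISS, insert
vaddr=552: (4,2) not in TLB -> MISS, insert
vaddr=519: (4,0) not in TLB -> MISS, insert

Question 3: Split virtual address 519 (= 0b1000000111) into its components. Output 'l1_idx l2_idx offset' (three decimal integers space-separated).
vaddr = 519 = 0b1000000111
  top 3 bits -> l1_idx = 4
  next 3 bits -> l2_idx = 0
  bottom 4 bits -> offset = 7

Answer: 4 0 7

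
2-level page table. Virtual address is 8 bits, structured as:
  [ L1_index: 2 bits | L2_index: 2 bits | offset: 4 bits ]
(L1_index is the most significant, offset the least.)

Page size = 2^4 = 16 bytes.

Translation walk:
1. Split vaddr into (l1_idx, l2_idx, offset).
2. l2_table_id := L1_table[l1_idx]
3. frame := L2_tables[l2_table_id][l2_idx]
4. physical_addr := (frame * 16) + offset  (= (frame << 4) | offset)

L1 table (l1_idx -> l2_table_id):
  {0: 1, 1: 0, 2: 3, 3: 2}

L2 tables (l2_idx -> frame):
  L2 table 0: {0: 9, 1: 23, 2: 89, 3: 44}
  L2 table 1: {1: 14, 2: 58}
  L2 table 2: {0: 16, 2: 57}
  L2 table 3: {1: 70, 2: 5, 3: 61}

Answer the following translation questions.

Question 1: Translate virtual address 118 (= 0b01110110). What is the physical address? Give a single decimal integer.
vaddr = 118 = 0b01110110
Split: l1_idx=1, l2_idx=3, offset=6
L1[1] = 0
L2[0][3] = 44
paddr = 44 * 16 + 6 = 710

Answer: 710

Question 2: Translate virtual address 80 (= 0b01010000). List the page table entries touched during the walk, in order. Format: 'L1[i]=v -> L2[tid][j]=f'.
vaddr = 80 = 0b01010000
Split: l1_idx=1, l2_idx=1, offset=0

Answer: L1[1]=0 -> L2[0][1]=23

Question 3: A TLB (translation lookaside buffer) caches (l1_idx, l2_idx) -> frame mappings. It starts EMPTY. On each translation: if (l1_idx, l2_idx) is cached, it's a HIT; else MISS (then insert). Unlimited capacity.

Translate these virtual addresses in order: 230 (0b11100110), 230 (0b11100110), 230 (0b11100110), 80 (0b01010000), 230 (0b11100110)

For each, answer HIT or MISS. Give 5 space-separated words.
Answer: MISS HIT HIT MISS HIT

Derivation:
vaddr=230: (3,2) not in TLB -> MISS, insert
vaddr=230: (3,2) in TLB -> HIT
vaddr=230: (3,2) in TLB -> HIT
vaddr=80: (1,1) not in TLB -> MISS, insert
vaddr=230: (3,2) in TLB -> HIT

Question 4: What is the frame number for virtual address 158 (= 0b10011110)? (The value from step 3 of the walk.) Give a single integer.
Answer: 70

Derivation:
vaddr = 158: l1_idx=2, l2_idx=1
L1[2] = 3; L2[3][1] = 70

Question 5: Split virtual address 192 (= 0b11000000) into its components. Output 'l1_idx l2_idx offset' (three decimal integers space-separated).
Answer: 3 0 0

Derivation:
vaddr = 192 = 0b11000000
  top 2 bits -> l1_idx = 3
  next 2 bits -> l2_idx = 0
  bottom 4 bits -> offset = 0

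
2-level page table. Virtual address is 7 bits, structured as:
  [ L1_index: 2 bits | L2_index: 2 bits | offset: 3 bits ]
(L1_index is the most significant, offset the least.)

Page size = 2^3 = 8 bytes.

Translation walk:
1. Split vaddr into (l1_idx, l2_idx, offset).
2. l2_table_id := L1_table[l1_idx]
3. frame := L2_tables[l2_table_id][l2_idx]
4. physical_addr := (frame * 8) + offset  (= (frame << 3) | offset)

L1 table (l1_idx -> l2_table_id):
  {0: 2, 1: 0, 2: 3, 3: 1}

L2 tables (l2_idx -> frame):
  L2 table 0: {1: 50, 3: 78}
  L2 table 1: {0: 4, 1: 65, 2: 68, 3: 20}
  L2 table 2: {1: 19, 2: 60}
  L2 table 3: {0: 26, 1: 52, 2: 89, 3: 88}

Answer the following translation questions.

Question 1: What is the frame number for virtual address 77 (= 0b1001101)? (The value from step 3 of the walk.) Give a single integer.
Answer: 52

Derivation:
vaddr = 77: l1_idx=2, l2_idx=1
L1[2] = 3; L2[3][1] = 52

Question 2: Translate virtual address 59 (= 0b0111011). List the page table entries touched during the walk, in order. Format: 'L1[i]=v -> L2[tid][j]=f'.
Answer: L1[1]=0 -> L2[0][3]=78

Derivation:
vaddr = 59 = 0b0111011
Split: l1_idx=1, l2_idx=3, offset=3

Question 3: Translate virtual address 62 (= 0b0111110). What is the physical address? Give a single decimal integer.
Answer: 630

Derivation:
vaddr = 62 = 0b0111110
Split: l1_idx=1, l2_idx=3, offset=6
L1[1] = 0
L2[0][3] = 78
paddr = 78 * 8 + 6 = 630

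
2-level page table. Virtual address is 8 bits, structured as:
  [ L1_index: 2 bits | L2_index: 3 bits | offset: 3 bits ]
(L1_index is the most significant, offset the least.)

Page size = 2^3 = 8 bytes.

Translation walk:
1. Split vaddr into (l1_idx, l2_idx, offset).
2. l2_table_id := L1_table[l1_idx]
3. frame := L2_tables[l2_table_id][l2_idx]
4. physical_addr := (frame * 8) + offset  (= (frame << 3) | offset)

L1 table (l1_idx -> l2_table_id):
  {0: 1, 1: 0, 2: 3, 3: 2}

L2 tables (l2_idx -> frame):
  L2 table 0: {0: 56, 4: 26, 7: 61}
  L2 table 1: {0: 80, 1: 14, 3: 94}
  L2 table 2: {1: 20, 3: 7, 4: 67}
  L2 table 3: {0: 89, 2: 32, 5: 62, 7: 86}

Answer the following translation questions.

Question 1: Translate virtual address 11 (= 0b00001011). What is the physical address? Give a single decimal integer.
vaddr = 11 = 0b00001011
Split: l1_idx=0, l2_idx=1, offset=3
L1[0] = 1
L2[1][1] = 14
paddr = 14 * 8 + 3 = 115

Answer: 115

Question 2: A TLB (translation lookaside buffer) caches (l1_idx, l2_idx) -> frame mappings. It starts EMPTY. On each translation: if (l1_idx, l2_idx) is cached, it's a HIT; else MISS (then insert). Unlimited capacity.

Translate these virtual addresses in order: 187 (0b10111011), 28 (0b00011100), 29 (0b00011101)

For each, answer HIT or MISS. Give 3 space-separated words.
Answer: MISS MISS HIT

Derivation:
vaddr=187: (2,7) not in TLB -> MISS, insert
vaddr=28: (0,3) not in TLB -> MISS, insert
vaddr=29: (0,3) in TLB -> HIT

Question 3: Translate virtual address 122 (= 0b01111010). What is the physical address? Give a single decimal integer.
Answer: 490

Derivation:
vaddr = 122 = 0b01111010
Split: l1_idx=1, l2_idx=7, offset=2
L1[1] = 0
L2[0][7] = 61
paddr = 61 * 8 + 2 = 490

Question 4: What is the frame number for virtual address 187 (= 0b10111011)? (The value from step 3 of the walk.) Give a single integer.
vaddr = 187: l1_idx=2, l2_idx=7
L1[2] = 3; L2[3][7] = 86

Answer: 86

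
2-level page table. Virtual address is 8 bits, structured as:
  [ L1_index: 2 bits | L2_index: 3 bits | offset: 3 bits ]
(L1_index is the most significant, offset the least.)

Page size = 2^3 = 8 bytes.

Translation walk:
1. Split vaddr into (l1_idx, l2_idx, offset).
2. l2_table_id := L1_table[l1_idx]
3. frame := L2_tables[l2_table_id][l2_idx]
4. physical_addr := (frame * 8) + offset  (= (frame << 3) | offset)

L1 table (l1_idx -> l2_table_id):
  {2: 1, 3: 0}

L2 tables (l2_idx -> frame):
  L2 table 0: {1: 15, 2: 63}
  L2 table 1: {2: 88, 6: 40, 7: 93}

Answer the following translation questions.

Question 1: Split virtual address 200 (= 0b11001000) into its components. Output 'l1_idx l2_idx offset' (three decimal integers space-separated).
vaddr = 200 = 0b11001000
  top 2 bits -> l1_idx = 3
  next 3 bits -> l2_idx = 1
  bottom 3 bits -> offset = 0

Answer: 3 1 0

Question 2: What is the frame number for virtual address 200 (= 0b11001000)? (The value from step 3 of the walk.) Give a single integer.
Answer: 15

Derivation:
vaddr = 200: l1_idx=3, l2_idx=1
L1[3] = 0; L2[0][1] = 15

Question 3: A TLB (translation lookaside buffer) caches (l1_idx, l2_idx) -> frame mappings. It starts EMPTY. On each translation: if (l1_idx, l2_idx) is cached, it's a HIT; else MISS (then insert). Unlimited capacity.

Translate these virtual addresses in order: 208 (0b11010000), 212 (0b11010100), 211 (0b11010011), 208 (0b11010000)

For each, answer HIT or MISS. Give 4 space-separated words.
Answer: MISS HIT HIT HIT

Derivation:
vaddr=208: (3,2) not in TLB -> MISS, insert
vaddr=212: (3,2) in TLB -> HIT
vaddr=211: (3,2) in TLB -> HIT
vaddr=208: (3,2) in TLB -> HIT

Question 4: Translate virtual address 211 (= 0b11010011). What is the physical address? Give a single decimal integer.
vaddr = 211 = 0b11010011
Split: l1_idx=3, l2_idx=2, offset=3
L1[3] = 0
L2[0][2] = 63
paddr = 63 * 8 + 3 = 507

Answer: 507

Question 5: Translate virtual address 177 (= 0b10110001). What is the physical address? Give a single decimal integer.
vaddr = 177 = 0b10110001
Split: l1_idx=2, l2_idx=6, offset=1
L1[2] = 1
L2[1][6] = 40
paddr = 40 * 8 + 1 = 321

Answer: 321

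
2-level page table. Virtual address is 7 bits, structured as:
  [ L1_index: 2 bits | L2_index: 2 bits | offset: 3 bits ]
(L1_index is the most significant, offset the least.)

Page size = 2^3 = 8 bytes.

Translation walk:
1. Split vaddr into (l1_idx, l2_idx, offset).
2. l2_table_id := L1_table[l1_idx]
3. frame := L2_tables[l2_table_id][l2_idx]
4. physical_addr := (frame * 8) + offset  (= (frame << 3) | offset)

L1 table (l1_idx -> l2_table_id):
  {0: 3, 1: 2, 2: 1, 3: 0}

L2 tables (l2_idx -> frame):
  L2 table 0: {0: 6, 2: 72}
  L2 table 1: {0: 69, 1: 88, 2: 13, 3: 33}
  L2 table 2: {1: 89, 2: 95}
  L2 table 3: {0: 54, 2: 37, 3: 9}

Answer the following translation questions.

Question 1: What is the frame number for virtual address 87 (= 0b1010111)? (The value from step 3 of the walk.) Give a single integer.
Answer: 13

Derivation:
vaddr = 87: l1_idx=2, l2_idx=2
L1[2] = 1; L2[1][2] = 13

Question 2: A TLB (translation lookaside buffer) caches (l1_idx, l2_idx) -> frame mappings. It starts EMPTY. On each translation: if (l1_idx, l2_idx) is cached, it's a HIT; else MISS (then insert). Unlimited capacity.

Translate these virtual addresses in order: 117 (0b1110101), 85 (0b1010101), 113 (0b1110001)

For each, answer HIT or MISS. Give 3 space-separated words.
vaddr=117: (3,2) not in TLB -> MISS, insert
vaddr=85: (2,2) not in TLB -> MISS, insert
vaddr=113: (3,2) in TLB -> HIT

Answer: MISS MISS HIT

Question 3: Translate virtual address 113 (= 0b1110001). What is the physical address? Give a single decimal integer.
vaddr = 113 = 0b1110001
Split: l1_idx=3, l2_idx=2, offset=1
L1[3] = 0
L2[0][2] = 72
paddr = 72 * 8 + 1 = 577

Answer: 577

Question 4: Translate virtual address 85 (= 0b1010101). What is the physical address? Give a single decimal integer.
Answer: 109

Derivation:
vaddr = 85 = 0b1010101
Split: l1_idx=2, l2_idx=2, offset=5
L1[2] = 1
L2[1][2] = 13
paddr = 13 * 8 + 5 = 109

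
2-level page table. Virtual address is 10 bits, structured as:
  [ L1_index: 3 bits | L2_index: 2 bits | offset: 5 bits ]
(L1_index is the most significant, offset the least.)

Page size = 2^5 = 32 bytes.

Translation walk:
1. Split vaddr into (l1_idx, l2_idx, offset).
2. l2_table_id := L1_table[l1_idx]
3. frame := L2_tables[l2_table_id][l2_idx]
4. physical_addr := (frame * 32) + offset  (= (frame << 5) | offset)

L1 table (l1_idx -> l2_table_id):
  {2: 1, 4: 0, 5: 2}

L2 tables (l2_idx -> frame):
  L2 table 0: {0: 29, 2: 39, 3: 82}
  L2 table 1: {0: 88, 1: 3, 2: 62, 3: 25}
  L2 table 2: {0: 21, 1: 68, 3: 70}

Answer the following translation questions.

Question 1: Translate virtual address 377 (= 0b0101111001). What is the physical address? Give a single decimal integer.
vaddr = 377 = 0b0101111001
Split: l1_idx=2, l2_idx=3, offset=25
L1[2] = 1
L2[1][3] = 25
paddr = 25 * 32 + 25 = 825

Answer: 825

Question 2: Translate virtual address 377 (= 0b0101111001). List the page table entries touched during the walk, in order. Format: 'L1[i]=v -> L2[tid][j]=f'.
Answer: L1[2]=1 -> L2[1][3]=25

Derivation:
vaddr = 377 = 0b0101111001
Split: l1_idx=2, l2_idx=3, offset=25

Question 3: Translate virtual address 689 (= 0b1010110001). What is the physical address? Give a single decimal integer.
vaddr = 689 = 0b1010110001
Split: l1_idx=5, l2_idx=1, offset=17
L1[5] = 2
L2[2][1] = 68
paddr = 68 * 32 + 17 = 2193

Answer: 2193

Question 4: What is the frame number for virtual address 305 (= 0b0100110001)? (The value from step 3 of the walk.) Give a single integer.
Answer: 3

Derivation:
vaddr = 305: l1_idx=2, l2_idx=1
L1[2] = 1; L2[1][1] = 3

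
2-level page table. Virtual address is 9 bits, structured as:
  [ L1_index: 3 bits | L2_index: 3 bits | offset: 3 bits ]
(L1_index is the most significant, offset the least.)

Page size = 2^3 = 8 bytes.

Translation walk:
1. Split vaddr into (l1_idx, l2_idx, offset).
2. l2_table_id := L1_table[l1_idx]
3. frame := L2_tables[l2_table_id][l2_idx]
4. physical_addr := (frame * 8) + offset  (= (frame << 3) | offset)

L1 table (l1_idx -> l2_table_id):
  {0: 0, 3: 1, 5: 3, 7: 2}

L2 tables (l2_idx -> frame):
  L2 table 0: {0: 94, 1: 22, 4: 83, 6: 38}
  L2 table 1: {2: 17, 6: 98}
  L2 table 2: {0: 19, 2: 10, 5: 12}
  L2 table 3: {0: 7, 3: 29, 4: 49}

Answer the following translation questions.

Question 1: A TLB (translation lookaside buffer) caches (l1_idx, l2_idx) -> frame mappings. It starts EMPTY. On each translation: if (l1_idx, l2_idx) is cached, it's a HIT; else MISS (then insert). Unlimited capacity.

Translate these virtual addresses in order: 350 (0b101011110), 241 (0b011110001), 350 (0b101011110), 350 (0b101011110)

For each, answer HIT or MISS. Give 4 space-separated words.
Answer: MISS MISS HIT HIT

Derivation:
vaddr=350: (5,3) not in TLB -> MISS, insert
vaddr=241: (3,6) not in TLB -> MISS, insert
vaddr=350: (5,3) in TLB -> HIT
vaddr=350: (5,3) in TLB -> HIT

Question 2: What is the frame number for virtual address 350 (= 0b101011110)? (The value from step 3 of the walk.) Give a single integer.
Answer: 29

Derivation:
vaddr = 350: l1_idx=5, l2_idx=3
L1[5] = 3; L2[3][3] = 29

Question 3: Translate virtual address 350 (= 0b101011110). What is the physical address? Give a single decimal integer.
vaddr = 350 = 0b101011110
Split: l1_idx=5, l2_idx=3, offset=6
L1[5] = 3
L2[3][3] = 29
paddr = 29 * 8 + 6 = 238

Answer: 238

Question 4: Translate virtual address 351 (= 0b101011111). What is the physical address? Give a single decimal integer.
Answer: 239

Derivation:
vaddr = 351 = 0b101011111
Split: l1_idx=5, l2_idx=3, offset=7
L1[5] = 3
L2[3][3] = 29
paddr = 29 * 8 + 7 = 239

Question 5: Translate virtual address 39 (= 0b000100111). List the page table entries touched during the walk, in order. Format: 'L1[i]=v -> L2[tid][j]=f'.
Answer: L1[0]=0 -> L2[0][4]=83

Derivation:
vaddr = 39 = 0b000100111
Split: l1_idx=0, l2_idx=4, offset=7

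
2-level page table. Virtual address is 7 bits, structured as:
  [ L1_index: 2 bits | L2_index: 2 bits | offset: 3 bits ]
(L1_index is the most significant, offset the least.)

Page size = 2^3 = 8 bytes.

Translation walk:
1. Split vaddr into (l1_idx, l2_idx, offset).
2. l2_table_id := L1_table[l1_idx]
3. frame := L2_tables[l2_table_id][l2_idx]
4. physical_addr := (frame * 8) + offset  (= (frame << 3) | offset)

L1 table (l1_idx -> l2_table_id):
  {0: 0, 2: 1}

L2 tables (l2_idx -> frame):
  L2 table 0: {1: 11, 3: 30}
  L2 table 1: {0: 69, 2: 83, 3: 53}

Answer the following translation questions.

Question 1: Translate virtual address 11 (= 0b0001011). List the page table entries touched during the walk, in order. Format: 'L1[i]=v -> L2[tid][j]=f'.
vaddr = 11 = 0b0001011
Split: l1_idx=0, l2_idx=1, offset=3

Answer: L1[0]=0 -> L2[0][1]=11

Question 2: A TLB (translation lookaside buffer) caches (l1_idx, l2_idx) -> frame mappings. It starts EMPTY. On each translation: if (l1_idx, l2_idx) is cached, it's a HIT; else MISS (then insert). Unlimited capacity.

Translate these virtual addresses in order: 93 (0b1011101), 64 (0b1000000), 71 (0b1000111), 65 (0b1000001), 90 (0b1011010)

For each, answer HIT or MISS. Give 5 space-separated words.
Answer: MISS MISS HIT HIT HIT

Derivation:
vaddr=93: (2,3) not in TLB -> MISS, insert
vaddr=64: (2,0) not in TLB -> MISS, insert
vaddr=71: (2,0) in TLB -> HIT
vaddr=65: (2,0) in TLB -> HIT
vaddr=90: (2,3) in TLB -> HIT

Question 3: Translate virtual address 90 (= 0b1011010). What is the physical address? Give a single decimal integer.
Answer: 426

Derivation:
vaddr = 90 = 0b1011010
Split: l1_idx=2, l2_idx=3, offset=2
L1[2] = 1
L2[1][3] = 53
paddr = 53 * 8 + 2 = 426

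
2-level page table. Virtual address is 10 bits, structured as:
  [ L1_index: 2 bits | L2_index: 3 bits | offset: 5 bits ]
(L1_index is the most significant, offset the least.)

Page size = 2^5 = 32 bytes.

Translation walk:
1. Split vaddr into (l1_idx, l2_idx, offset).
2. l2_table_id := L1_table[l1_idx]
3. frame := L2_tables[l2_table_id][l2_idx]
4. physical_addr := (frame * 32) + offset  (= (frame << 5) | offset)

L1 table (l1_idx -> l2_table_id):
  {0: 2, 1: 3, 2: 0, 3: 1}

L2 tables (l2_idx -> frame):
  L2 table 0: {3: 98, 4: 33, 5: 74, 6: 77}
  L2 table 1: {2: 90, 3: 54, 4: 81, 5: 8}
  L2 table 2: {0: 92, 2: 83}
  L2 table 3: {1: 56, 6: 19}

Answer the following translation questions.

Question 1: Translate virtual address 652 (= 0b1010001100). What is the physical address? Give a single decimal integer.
vaddr = 652 = 0b1010001100
Split: l1_idx=2, l2_idx=4, offset=12
L1[2] = 0
L2[0][4] = 33
paddr = 33 * 32 + 12 = 1068

Answer: 1068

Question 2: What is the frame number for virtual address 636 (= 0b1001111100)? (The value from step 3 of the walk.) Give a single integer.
vaddr = 636: l1_idx=2, l2_idx=3
L1[2] = 0; L2[0][3] = 98

Answer: 98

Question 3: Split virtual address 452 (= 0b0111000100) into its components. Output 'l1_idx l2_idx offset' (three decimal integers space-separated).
Answer: 1 6 4

Derivation:
vaddr = 452 = 0b0111000100
  top 2 bits -> l1_idx = 1
  next 3 bits -> l2_idx = 6
  bottom 5 bits -> offset = 4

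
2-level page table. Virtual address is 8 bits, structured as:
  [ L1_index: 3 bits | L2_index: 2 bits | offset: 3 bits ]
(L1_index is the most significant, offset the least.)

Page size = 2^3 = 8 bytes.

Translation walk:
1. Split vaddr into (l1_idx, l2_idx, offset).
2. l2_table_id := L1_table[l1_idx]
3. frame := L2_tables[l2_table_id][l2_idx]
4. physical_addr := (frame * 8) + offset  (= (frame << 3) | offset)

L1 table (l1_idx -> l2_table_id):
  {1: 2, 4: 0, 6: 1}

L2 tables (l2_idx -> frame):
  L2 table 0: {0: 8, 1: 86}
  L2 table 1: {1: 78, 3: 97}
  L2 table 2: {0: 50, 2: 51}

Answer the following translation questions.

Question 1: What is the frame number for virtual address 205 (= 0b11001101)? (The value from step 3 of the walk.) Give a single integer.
vaddr = 205: l1_idx=6, l2_idx=1
L1[6] = 1; L2[1][1] = 78

Answer: 78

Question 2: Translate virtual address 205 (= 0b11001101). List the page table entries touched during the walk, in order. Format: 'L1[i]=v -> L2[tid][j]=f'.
Answer: L1[6]=1 -> L2[1][1]=78

Derivation:
vaddr = 205 = 0b11001101
Split: l1_idx=6, l2_idx=1, offset=5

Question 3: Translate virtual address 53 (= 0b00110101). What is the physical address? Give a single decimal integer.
Answer: 413

Derivation:
vaddr = 53 = 0b00110101
Split: l1_idx=1, l2_idx=2, offset=5
L1[1] = 2
L2[2][2] = 51
paddr = 51 * 8 + 5 = 413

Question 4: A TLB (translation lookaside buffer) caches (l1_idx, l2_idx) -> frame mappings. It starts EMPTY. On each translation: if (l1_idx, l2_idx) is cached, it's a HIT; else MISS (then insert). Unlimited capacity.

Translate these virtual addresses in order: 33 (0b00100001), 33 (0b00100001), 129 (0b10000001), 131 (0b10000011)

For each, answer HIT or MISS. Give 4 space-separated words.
Answer: MISS HIT MISS HIT

Derivation:
vaddr=33: (1,0) not in TLB -> MISS, insert
vaddr=33: (1,0) in TLB -> HIT
vaddr=129: (4,0) not in TLB -> MISS, insert
vaddr=131: (4,0) in TLB -> HIT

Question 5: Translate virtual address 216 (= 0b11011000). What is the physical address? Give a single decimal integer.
vaddr = 216 = 0b11011000
Split: l1_idx=6, l2_idx=3, offset=0
L1[6] = 1
L2[1][3] = 97
paddr = 97 * 8 + 0 = 776

Answer: 776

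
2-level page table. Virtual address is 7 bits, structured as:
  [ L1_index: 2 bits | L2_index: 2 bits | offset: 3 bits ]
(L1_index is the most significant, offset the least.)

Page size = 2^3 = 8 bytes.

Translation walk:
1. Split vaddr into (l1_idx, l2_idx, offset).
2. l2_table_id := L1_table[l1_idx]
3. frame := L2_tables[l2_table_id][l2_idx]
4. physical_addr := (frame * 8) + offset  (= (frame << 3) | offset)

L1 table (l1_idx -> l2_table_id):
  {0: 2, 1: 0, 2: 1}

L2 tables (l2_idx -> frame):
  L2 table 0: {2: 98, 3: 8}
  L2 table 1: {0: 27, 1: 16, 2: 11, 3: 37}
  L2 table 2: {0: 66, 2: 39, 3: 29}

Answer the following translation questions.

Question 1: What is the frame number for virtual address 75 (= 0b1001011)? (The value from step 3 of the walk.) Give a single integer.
vaddr = 75: l1_idx=2, l2_idx=1
L1[2] = 1; L2[1][1] = 16

Answer: 16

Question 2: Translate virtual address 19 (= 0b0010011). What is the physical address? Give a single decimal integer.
Answer: 315

Derivation:
vaddr = 19 = 0b0010011
Split: l1_idx=0, l2_idx=2, offset=3
L1[0] = 2
L2[2][2] = 39
paddr = 39 * 8 + 3 = 315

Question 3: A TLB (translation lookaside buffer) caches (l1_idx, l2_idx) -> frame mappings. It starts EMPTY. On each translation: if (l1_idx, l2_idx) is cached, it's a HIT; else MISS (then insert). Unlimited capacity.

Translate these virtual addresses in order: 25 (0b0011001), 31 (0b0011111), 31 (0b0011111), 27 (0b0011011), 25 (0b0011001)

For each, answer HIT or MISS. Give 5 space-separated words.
Answer: MISS HIT HIT HIT HIT

Derivation:
vaddr=25: (0,3) not in TLB -> MISS, insert
vaddr=31: (0,3) in TLB -> HIT
vaddr=31: (0,3) in TLB -> HIT
vaddr=27: (0,3) in TLB -> HIT
vaddr=25: (0,3) in TLB -> HIT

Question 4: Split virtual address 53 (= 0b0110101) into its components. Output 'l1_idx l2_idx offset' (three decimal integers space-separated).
Answer: 1 2 5

Derivation:
vaddr = 53 = 0b0110101
  top 2 bits -> l1_idx = 1
  next 2 bits -> l2_idx = 2
  bottom 3 bits -> offset = 5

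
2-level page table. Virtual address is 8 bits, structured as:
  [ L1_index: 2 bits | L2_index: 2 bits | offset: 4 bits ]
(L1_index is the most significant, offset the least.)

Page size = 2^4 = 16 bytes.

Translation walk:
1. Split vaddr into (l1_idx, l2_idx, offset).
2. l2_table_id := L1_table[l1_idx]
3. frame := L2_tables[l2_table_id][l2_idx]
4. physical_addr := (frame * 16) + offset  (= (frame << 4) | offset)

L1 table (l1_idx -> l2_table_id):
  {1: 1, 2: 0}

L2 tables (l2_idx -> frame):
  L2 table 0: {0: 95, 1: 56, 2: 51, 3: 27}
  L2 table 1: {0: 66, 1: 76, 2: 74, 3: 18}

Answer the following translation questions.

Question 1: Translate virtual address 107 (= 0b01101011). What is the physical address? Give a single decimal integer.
Answer: 1195

Derivation:
vaddr = 107 = 0b01101011
Split: l1_idx=1, l2_idx=2, offset=11
L1[1] = 1
L2[1][2] = 74
paddr = 74 * 16 + 11 = 1195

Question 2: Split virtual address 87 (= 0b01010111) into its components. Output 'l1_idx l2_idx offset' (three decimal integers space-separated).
vaddr = 87 = 0b01010111
  top 2 bits -> l1_idx = 1
  next 2 bits -> l2_idx = 1
  bottom 4 bits -> offset = 7

Answer: 1 1 7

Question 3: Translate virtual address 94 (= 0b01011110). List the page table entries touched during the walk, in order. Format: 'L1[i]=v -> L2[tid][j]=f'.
vaddr = 94 = 0b01011110
Split: l1_idx=1, l2_idx=1, offset=14

Answer: L1[1]=1 -> L2[1][1]=76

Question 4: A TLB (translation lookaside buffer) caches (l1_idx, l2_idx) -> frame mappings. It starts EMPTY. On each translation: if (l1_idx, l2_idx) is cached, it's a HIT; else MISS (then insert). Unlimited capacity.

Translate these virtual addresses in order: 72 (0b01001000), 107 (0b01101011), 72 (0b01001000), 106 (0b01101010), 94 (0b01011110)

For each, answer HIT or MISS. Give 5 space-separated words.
vaddr=72: (1,0) not in TLB -> MISS, insert
vaddr=107: (1,2) not in TLB -> MISS, insert
vaddr=72: (1,0) in TLB -> HIT
vaddr=106: (1,2) in TLB -> HIT
vaddr=94: (1,1) not in TLB -> MISS, insert

Answer: MISS MISS HIT HIT MISS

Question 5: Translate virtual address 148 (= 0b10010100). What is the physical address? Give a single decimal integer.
Answer: 900

Derivation:
vaddr = 148 = 0b10010100
Split: l1_idx=2, l2_idx=1, offset=4
L1[2] = 0
L2[0][1] = 56
paddr = 56 * 16 + 4 = 900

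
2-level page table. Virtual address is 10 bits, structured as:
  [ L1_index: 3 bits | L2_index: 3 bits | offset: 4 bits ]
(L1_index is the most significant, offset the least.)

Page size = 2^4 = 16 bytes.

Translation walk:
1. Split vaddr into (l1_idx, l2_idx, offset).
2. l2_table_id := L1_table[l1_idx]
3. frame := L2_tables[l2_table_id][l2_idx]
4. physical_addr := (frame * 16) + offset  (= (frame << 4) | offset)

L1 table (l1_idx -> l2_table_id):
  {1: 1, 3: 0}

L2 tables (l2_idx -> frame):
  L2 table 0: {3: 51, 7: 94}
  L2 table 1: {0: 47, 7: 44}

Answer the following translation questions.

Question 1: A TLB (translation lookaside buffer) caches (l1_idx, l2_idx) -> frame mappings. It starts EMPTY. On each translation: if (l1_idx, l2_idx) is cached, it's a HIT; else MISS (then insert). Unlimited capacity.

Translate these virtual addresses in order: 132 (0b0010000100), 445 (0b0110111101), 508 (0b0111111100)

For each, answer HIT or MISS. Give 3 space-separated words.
vaddr=132: (1,0) not in TLB -> MISS, insert
vaddr=445: (3,3) not in TLB -> MISS, insert
vaddr=508: (3,7) not in TLB -> MISS, insert

Answer: MISS MISS MISS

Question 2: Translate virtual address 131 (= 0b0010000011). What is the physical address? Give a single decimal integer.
Answer: 755

Derivation:
vaddr = 131 = 0b0010000011
Split: l1_idx=1, l2_idx=0, offset=3
L1[1] = 1
L2[1][0] = 47
paddr = 47 * 16 + 3 = 755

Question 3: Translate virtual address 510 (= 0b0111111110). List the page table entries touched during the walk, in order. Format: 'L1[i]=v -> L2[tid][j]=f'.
vaddr = 510 = 0b0111111110
Split: l1_idx=3, l2_idx=7, offset=14

Answer: L1[3]=0 -> L2[0][7]=94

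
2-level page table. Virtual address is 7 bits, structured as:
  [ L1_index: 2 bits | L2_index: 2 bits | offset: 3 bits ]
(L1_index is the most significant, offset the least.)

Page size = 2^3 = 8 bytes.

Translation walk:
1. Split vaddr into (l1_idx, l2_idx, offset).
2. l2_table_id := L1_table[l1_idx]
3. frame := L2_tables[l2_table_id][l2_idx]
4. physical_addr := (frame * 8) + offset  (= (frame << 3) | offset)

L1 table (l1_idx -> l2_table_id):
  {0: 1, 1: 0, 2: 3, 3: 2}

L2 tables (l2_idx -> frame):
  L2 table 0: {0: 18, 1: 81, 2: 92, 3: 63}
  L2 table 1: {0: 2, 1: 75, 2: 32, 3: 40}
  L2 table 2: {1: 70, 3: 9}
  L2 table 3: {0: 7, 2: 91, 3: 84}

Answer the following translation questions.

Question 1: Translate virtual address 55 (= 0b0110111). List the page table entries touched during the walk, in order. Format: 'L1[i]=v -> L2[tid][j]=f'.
Answer: L1[1]=0 -> L2[0][2]=92

Derivation:
vaddr = 55 = 0b0110111
Split: l1_idx=1, l2_idx=2, offset=7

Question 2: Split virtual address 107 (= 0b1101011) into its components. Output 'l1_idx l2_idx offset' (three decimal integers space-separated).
Answer: 3 1 3

Derivation:
vaddr = 107 = 0b1101011
  top 2 bits -> l1_idx = 3
  next 2 bits -> l2_idx = 1
  bottom 3 bits -> offset = 3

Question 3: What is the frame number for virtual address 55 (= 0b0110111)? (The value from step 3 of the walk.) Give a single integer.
Answer: 92

Derivation:
vaddr = 55: l1_idx=1, l2_idx=2
L1[1] = 0; L2[0][2] = 92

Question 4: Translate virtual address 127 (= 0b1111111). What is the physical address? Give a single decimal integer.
Answer: 79

Derivation:
vaddr = 127 = 0b1111111
Split: l1_idx=3, l2_idx=3, offset=7
L1[3] = 2
L2[2][3] = 9
paddr = 9 * 8 + 7 = 79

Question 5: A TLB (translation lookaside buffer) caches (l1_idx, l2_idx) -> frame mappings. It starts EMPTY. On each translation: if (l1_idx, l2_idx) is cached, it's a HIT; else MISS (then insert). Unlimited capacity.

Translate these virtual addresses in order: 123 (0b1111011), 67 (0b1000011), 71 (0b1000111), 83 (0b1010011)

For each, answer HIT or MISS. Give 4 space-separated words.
Answer: MISS MISS HIT MISS

Derivation:
vaddr=123: (3,3) not in TLB -> MISS, insert
vaddr=67: (2,0) not in TLB -> MISS, insert
vaddr=71: (2,0) in TLB -> HIT
vaddr=83: (2,2) not in TLB -> MISS, insert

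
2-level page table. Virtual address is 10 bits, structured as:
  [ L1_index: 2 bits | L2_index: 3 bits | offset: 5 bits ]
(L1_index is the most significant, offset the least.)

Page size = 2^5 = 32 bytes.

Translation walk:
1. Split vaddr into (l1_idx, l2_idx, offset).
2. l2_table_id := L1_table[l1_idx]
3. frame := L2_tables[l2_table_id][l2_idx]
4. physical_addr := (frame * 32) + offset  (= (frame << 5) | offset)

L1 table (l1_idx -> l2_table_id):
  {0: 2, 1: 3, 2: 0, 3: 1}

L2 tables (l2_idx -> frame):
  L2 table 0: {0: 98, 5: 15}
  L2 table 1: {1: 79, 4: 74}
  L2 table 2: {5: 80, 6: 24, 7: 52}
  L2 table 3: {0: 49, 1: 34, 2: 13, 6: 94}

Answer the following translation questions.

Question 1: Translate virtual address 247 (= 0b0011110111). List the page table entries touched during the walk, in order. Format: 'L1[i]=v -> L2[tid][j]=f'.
Answer: L1[0]=2 -> L2[2][7]=52

Derivation:
vaddr = 247 = 0b0011110111
Split: l1_idx=0, l2_idx=7, offset=23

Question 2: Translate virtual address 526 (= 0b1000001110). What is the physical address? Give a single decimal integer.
vaddr = 526 = 0b1000001110
Split: l1_idx=2, l2_idx=0, offset=14
L1[2] = 0
L2[0][0] = 98
paddr = 98 * 32 + 14 = 3150

Answer: 3150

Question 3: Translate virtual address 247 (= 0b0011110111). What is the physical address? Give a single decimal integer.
Answer: 1687

Derivation:
vaddr = 247 = 0b0011110111
Split: l1_idx=0, l2_idx=7, offset=23
L1[0] = 2
L2[2][7] = 52
paddr = 52 * 32 + 23 = 1687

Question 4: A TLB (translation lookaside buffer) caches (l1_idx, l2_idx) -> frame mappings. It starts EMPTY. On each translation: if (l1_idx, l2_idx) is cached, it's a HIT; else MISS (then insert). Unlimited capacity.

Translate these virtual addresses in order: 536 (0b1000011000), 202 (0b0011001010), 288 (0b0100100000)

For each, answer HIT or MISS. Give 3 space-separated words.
Answer: MISS MISS MISS

Derivation:
vaddr=536: (2,0) not in TLB -> MISS, insert
vaddr=202: (0,6) not in TLB -> MISS, insert
vaddr=288: (1,1) not in TLB -> MISS, insert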